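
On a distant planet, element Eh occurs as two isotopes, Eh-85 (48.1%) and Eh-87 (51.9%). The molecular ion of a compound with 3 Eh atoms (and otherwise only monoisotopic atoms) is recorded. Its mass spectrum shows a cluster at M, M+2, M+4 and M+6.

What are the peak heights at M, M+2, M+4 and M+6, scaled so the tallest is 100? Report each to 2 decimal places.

28.63 : 92.68 : 100.00 : 35.97

Expanding (0.481 + 0.519)^3:
P(M) = 0.481^3 = 0.111285
P(M+2) = 3 × 0.481^2 × 0.519^1 = 0.360229
P(M+4) = 3 × 0.481^1 × 0.519^2 = 0.388688
P(M+6) = 0.519^3 = 0.139798
The M+4 peak is largest (0.388688); scaling to 100 gives 28.63 : 92.68 : 100.00 : 35.97.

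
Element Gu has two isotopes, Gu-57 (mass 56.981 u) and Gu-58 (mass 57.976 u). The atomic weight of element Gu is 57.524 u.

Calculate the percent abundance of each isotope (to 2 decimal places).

Let x be the fractional abundance of Gu-57; then Gu-58 has abundance 1 − x.
56.981·x + 57.976·(1 − x) = 57.524
(56.981 − 57.976)·x = 57.524 − 57.976
x = -0.452 / -0.995 = 0.45427 → 45.43% Gu-57, 54.57% Gu-58.

Gu-57: 45.43%, Gu-58: 54.57%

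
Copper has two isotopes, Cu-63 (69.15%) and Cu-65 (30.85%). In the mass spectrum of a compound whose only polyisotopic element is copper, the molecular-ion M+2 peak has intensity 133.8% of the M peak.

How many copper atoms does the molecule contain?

3

With n Cu atoms, P(M+2)/P(M) = C(n,1)·p^(n−1)q / p^n = n·q/p = n · 0.3085/0.6915.
n = 1.338 × 0.6915/0.3085 = 3.00 ≈ 3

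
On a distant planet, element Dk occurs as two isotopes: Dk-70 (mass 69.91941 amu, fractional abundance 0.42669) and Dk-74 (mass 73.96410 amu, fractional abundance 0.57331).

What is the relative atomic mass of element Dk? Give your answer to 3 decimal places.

72.238 amu

Ar = Σ fᵢ·mᵢ = 0.42669 × 69.91941 + 0.57331 × 73.96410
= 29.833913 + 42.404358 = 72.238271 amu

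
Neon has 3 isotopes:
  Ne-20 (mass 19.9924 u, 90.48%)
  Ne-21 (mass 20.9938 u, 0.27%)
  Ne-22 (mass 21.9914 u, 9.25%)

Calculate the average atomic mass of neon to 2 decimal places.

20.18 u

Average mass = Σ (abundance × isotope mass) = 0.9048 × 19.9924 + 0.0027 × 20.9938 + 0.0925 × 21.9914
= 18.08912 + 0.05668 + 2.03420 = 20.18000 u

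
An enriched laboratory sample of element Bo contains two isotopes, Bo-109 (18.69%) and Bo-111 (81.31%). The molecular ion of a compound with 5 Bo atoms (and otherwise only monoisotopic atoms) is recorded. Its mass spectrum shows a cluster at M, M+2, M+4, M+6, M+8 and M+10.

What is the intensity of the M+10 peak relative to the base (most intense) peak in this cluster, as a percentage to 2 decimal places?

87.01%

Term probabilities: M 0.0002, M+2 0.0050, M+4 0.0432, M+6 0.1878, M+8 0.4085, M+10 0.3554. Base peak = M+8.
P(M+8) = C(5,4) × 0.1869^1 × 0.8131^4 = 5 × 0.1869 × 0.43709501 = 0.408465 (base)
P(M+10) = C(5,5) × 0.1869^0 × 0.8131^5 = 1 × 1.0000 × 0.35540195 = 0.355402
Relative intensity = 0.355402 / 0.408465 × 100 = 87.01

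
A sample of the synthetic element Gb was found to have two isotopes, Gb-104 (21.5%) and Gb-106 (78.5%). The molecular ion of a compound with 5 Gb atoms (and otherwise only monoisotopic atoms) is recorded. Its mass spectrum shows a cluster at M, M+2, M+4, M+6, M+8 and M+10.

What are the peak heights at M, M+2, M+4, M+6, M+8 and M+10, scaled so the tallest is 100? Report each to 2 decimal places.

Each Gb atom is independently Gb-104 (p = 0.215) or Gb-106 (q = 0.785); the cluster is the binomial expansion (p + q)^5.
P(M) = 0.215^5 = 0.000459
P(M+2) = 5 × 0.215^4 × 0.785^1 = 0.008387
P(M+4) = 10 × 0.215^3 × 0.785^2 = 0.061243
P(M+6) = 10 × 0.215^2 × 0.785^3 = 0.223607
P(M+8) = 5 × 0.215^1 × 0.785^4 = 0.408213
P(M+10) = 0.785^5 = 0.298091
The M+8 peak is largest (0.408213); scaling to 100 gives 0.11 : 2.05 : 15.00 : 54.78 : 100.00 : 73.02.

0.11 : 2.05 : 15.00 : 54.78 : 100.00 : 73.02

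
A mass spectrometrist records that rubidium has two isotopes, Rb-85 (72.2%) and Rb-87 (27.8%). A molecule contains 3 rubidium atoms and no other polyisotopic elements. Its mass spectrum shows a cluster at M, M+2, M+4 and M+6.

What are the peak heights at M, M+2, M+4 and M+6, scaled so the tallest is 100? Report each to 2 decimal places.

Each Rb atom is independently Rb-85 (p = 0.722) or Rb-87 (q = 0.278); the cluster is the binomial expansion (p + q)^3.
P(M) = 0.722^3 = 0.376367
P(M+2) = 3 × 0.722^2 × 0.278^1 = 0.434751
P(M+4) = 3 × 0.722^1 × 0.278^2 = 0.167397
P(M+6) = 0.278^3 = 0.021485
The M+2 peak is largest (0.434751); scaling to 100 gives 86.57 : 100.00 : 38.50 : 4.94.

86.57 : 100.00 : 38.50 : 4.94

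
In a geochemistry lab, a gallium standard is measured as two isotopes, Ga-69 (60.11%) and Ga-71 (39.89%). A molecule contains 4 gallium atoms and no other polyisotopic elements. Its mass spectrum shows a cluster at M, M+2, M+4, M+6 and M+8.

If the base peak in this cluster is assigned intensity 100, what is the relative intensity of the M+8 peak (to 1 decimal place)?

7.3

(0.6011 + 0.3989)^4 gives M 0.1306, M+2 0.3465, M+4 0.3450, M+6 0.1526, M+8 0.0253; the largest is M+2.
P(M+2) = C(4,1) × 0.6011^3 × 0.3989^1 = 4 × 0.21719018 × 0.3989 = 0.346549 (base)
P(M+8) = C(4,4) × 0.6011^0 × 0.3989^4 = 1 × 1.0000 × 0.02531956 = 0.025320
Relative intensity = 0.025320 / 0.346549 × 100 = 7.3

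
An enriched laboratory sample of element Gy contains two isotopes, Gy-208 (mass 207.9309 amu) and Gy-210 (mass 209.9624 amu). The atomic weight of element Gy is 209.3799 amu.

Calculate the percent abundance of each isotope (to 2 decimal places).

Gy-208: 28.67%, Gy-210: 71.33%

Let x be the fractional abundance of Gy-208; then Gy-210 has abundance 1 − x.
207.9309·x + 209.9624·(1 − x) = 209.3799
(207.9309 − 209.9624)·x = 209.3799 − 209.9624
x = -0.5825 / -2.0315 = 0.28673 → 28.67% Gy-208, 71.33% Gy-210.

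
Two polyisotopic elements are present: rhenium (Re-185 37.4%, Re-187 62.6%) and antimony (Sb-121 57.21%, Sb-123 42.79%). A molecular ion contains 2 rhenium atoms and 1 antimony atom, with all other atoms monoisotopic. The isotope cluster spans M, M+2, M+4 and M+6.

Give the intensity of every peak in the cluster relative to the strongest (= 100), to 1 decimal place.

18.8 : 77.2 : 100.0 : 39.5

Rhenium pattern (n=2): 0.139876 : 0.468248 : 0.391876
Antimony pattern (n=1): 0.5721 : 0.4279
Convolve the two distributions (both contribute in 2-u steps):
  M: 0.139876×0.5721 = 0.080023
  M+2: 0.139876×0.4279 + 0.468248×0.5721 = 0.327738
  M+4: 0.468248×0.4279 + 0.391876×0.5721 = 0.424556
  M+6: 0.391876×0.4279 = 0.167684
Scale to base peak (0.424556) = 100: 18.8 : 77.2 : 100.0 : 39.5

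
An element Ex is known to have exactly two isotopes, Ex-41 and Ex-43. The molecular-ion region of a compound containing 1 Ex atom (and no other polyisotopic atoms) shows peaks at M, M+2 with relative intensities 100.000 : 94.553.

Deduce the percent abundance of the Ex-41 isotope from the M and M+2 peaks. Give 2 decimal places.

51.40%

Let p = fractional abundance of Ex-41. I(M+2)/I(M) = [C(1,1)·p^0·(1−p)] / p^1 = 1·(1−p)/p = 94.553/100.000 = 0.9455
(1−p)/p = 0.9455/1 = 0.9455  ⇒  p = 1/(1 + 0.9455) = 0.5140
Ex-41: 51.40%, Ex-43: 48.60%.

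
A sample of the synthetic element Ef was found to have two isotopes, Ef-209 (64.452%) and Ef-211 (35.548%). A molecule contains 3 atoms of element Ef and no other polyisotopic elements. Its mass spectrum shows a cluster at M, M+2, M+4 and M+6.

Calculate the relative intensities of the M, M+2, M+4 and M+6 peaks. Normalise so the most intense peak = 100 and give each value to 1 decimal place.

60.4 : 100.0 : 55.2 : 10.1

The 3 Ef atoms are independent, so intensities follow the terms of (0.64452 + 0.35548)^3.
P(M) = 0.64452^3 = 0.267737
P(M+2) = 3 × 0.64452^2 × 0.35548^1 = 0.443006
P(M+4) = 3 × 0.64452^1 × 0.35548^2 = 0.244336
P(M+6) = 0.35548^3 = 0.044921
The M+2 peak is largest (0.443006); scaling to 100 gives 60.4 : 100.0 : 55.2 : 10.1.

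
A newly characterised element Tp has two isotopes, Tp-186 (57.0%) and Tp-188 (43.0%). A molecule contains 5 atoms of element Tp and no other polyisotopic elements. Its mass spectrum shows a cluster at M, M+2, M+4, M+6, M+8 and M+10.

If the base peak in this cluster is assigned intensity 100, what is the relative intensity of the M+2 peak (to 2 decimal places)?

66.28

Term probabilities: M 0.0602, M+2 0.2270, M+4 0.3424, M+6 0.2583, M+8 0.0974, M+10 0.0147. Base peak = M+4.
P(M+4) = C(5,2) × 0.570^3 × 0.430^2 = 10 × 0.185193 × 0.1849 = 0.342422 (base)
P(M+2) = C(5,1) × 0.570^4 × 0.430^1 = 5 × 0.10556001 × 0.4300 = 0.226954
Relative intensity = 0.226954 / 0.342422 × 100 = 66.28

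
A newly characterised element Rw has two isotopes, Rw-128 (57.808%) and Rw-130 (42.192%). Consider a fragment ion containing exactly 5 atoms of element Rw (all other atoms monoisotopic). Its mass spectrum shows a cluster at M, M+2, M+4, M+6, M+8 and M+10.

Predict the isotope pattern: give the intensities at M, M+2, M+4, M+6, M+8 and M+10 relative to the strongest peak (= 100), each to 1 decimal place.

18.8 : 68.5 : 100.0 : 73.0 : 26.6 : 3.9

Each Rw atom is independently Rw-128 (p = 0.57808) or Rw-130 (q = 0.42192); the cluster is the binomial expansion (p + q)^5.
P(M) = 0.57808^5 = 0.064556
P(M+2) = 5 × 0.57808^4 × 0.42192^1 = 0.235587
P(M+4) = 10 × 0.57808^3 × 0.42192^2 = 0.343894
P(M+6) = 10 × 0.57808^2 × 0.42192^3 = 0.250996
P(M+8) = 5 × 0.57808^1 × 0.42192^4 = 0.091596
P(M+10) = 0.42192^5 = 0.013371
The M+4 peak is largest (0.343894); scaling to 100 gives 18.8 : 68.5 : 100.0 : 73.0 : 26.6 : 3.9.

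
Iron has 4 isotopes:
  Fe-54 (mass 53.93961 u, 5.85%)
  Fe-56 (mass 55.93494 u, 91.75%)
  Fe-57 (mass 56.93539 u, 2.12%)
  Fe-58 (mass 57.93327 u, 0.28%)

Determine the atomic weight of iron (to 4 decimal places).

Weight each isotope mass by its fractional abundance: 0.0585 × 53.93961 + 0.9175 × 55.93494 + 0.0212 × 56.93539 + 0.0028 × 57.93327
= 3.155467 + 51.320307 + 1.207030 + 0.162213 = 55.845017 u

55.8450 u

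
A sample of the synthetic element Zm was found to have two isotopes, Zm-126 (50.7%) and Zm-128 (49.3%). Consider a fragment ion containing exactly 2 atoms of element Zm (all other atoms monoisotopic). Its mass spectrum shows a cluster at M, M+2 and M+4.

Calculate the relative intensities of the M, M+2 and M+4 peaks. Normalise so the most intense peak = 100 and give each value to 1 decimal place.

The 2 Zm atoms are independent, so intensities follow the terms of (0.507 + 0.493)^2.
P(M) = 0.507^2 = 0.257049
P(M+2) = 2 × 0.507^1 × 0.493^1 = 0.499902
P(M+4) = 0.493^2 = 0.243049
The M+2 peak is largest (0.499902); scaling to 100 gives 51.4 : 100.0 : 48.6.

51.4 : 100.0 : 48.6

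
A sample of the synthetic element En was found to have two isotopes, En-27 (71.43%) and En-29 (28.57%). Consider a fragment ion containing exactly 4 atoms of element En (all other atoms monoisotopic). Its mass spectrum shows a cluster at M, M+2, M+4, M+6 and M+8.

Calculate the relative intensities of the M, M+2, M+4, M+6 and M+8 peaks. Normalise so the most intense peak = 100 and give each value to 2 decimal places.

62.50 : 100.00 : 60.00 : 16.00 : 1.60

The 4 En atoms are independent, so intensities follow the terms of (0.7143 + 0.2857)^4.
P(M) = 0.7143^4 = 0.260329
P(M+2) = 4 × 0.7143^3 × 0.2857^1 = 0.416497
P(M+4) = 6 × 0.7143^2 × 0.2857^2 = 0.249881
P(M+6) = 4 × 0.7143^1 × 0.2857^3 = 0.066630
P(M+8) = 0.2857^4 = 0.006663
The M+2 peak is largest (0.416497); scaling to 100 gives 62.50 : 100.00 : 60.00 : 16.00 : 1.60.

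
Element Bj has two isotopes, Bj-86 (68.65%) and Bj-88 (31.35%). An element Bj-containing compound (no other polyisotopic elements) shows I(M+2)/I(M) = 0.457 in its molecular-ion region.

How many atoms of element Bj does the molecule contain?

1

The M+2/M ratio from n Bj atoms is n · q/p = n · 0.3135/0.6865.
n = 0.457 × 0.6865/0.3135 = 1.00 ≈ 1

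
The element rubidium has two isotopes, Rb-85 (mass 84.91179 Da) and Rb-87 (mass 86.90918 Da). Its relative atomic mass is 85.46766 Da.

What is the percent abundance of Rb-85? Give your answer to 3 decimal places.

72.170%

Writing the weighted mean with unknown fraction x of Rb-85:
84.91179·x + 86.90918·(1 − x) = 85.46766
(84.91179 − 86.90918)·x = 85.46766 − 86.90918
x = -1.44152 / -1.99739 = 0.72170 → 72.170% Rb-85, 27.830% Rb-87.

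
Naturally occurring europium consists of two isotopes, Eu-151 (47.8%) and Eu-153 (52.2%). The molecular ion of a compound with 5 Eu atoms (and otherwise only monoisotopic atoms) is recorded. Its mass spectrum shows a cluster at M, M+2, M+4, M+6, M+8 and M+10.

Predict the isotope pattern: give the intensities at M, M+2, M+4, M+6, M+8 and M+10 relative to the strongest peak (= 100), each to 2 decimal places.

Expanding (0.478 + 0.522)^5:
P(M) = 0.478^5 = 0.024954
P(M+2) = 5 × 0.478^4 × 0.522^1 = 0.136255
P(M+4) = 10 × 0.478^3 × 0.522^2 = 0.297594
P(M+6) = 10 × 0.478^2 × 0.522^3 = 0.324988
P(M+8) = 5 × 0.478^1 × 0.522^4 = 0.177452
P(M+10) = 0.522^5 = 0.038757
The M+6 peak is largest (0.324988); scaling to 100 gives 7.68 : 41.93 : 91.57 : 100.00 : 54.60 : 11.93.

7.68 : 41.93 : 91.57 : 100.00 : 54.60 : 11.93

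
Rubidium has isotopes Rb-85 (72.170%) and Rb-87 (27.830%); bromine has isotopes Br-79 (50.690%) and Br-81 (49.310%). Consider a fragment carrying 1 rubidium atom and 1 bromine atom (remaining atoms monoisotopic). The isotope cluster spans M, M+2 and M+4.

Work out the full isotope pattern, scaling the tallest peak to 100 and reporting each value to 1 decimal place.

73.6 : 100.0 : 27.6

Rubidium pattern (n=1): 0.7217 : 0.2783
Bromine pattern (n=1): 0.5069 : 0.4931
Convolve the two distributions (both contribute in 2-u steps):
  M: 0.7217×0.5069 = 0.365830
  M+2: 0.7217×0.4931 + 0.2783×0.5069 = 0.496941
  M+4: 0.2783×0.4931 = 0.137230
Scale to base peak (0.496941) = 100: 73.6 : 100.0 : 27.6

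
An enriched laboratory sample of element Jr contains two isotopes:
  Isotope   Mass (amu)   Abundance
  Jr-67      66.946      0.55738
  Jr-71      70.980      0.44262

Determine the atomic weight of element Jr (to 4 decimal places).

Ar = Σ fᵢ·mᵢ = 0.55738 × 66.946 + 0.44262 × 70.980
= 37.31436 + 31.41717 = 68.73153 amu

68.7315 amu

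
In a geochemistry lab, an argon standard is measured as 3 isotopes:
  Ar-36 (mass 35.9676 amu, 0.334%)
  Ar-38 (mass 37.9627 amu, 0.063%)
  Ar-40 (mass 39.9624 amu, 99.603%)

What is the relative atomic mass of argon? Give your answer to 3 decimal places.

39.948 amu

Average mass = Σ (abundance × isotope mass) = 0.00334 × 35.9676 + 0.00063 × 37.9627 + 0.99603 × 39.9624
= 0.12013 + 0.02392 + 39.80375 = 39.94780 amu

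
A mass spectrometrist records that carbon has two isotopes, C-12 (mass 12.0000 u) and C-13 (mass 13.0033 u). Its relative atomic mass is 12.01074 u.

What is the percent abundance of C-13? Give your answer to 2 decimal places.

Let x be the fractional abundance of C-12; then C-13 has abundance 1 − x.
12.0000·x + 13.0033·(1 − x) = 12.01074
(12.0000 − 13.0033)·x = 12.01074 − 13.0033
x = -0.99256 / -1.0033 = 0.98930 → 98.93% C-12, 1.07% C-13.

1.07%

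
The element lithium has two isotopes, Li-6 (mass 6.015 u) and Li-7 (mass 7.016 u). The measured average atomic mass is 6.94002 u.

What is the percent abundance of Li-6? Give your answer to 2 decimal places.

7.59%

Let x be the fractional abundance of Li-6; then Li-7 has abundance 1 − x.
6.015·x + 7.016·(1 − x) = 6.94002
(6.015 − 7.016)·x = 6.94002 − 7.016
x = -0.07598 / -1.001 = 0.07590 → 7.59% Li-6, 92.41% Li-7.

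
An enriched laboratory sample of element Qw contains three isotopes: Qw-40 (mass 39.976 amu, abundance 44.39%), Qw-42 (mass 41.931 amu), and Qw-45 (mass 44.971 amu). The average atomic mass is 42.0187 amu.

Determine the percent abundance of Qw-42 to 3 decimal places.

Let x and y be the fractions of Qw-42 and Qw-45. Then x + y = 1 − 0.4439 = 0.5561 and 41.931x + 44.971y = 42.0187 − 0.4439×39.976 = 24.2733536.
Substituting: 41.931x + 44.971(0.5561 − x) = 24.2733536
(41.931 − 44.971)x = -0.7350195  ⇒  x = 0.24178, y = 0.31432
Qw-42: 24.178%, Qw-45: 31.432%.

24.178%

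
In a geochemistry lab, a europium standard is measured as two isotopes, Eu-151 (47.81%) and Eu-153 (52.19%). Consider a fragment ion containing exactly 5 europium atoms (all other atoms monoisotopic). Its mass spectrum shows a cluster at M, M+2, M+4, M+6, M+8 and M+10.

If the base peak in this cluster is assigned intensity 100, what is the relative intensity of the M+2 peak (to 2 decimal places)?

Term probabilities: M 0.0250, M+2 0.1363, M+4 0.2977, M+6 0.3249, M+8 0.1774, M+10 0.0387. Base peak = M+6.
P(M+6) = C(5,3) × 0.4781^2 × 0.5219^3 = 10 × 0.22857961 × 0.14215492 = 0.324937 (base)
P(M+2) = C(5,1) × 0.4781^4 × 0.5219^1 = 5 × 0.05224864 × 0.5219 = 0.136343
Relative intensity = 0.136343 / 0.324937 × 100 = 41.96

41.96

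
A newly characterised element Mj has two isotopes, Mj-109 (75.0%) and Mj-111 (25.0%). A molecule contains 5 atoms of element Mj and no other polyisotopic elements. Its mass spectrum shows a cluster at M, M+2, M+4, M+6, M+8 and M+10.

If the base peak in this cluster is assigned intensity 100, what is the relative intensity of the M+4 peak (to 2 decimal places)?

66.67

Term probabilities: M 0.2373, M+2 0.3955, M+4 0.2637, M+6 0.0879, M+8 0.0146, M+10 0.0010. Base peak = M+2.
P(M+2) = C(5,1) × 0.750^4 × 0.250^1 = 5 × 0.31640625 × 0.2500 = 0.395508 (base)
P(M+4) = C(5,2) × 0.750^3 × 0.250^2 = 10 × 0.421875 × 0.0625 = 0.263672
Relative intensity = 0.263672 / 0.395508 × 100 = 66.67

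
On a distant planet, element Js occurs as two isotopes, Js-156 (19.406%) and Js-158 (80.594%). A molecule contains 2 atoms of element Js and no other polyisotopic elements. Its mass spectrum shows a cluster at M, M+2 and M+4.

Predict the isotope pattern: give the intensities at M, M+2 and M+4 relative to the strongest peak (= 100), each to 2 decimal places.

Expanding (0.19406 + 0.80594)^2:
P(M) = 0.19406^2 = 0.037659
P(M+2) = 2 × 0.19406^1 × 0.80594^1 = 0.312801
P(M+4) = 0.80594^2 = 0.649539
The M+4 peak is largest (0.649539); scaling to 100 gives 5.80 : 48.16 : 100.00.

5.80 : 48.16 : 100.00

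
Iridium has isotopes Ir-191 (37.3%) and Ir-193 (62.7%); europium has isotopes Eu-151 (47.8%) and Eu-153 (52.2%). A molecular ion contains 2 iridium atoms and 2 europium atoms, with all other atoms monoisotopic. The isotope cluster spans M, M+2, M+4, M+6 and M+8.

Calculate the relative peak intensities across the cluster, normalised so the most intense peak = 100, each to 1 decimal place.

Iridium pattern (n=2): 0.139129 : 0.467742 : 0.393129
Europium pattern (n=2): 0.228484 : 0.499032 : 0.272484
Convolve the two distributions (both contribute in 2-u steps):
  M: 0.139129×0.228484 = 0.031789
  M+2: 0.139129×0.499032 + 0.467742×0.228484 = 0.176301
  M+4: 0.139129×0.272484 + 0.467742×0.499032 + 0.393129×0.228484 = 0.361152
  M+6: 0.467742×0.272484 + 0.393129×0.499032 = 0.323636
  M+8: 0.393129×0.272484 = 0.107121
Scale to base peak (0.361152) = 100: 8.8 : 48.8 : 100.0 : 89.6 : 29.7

8.8 : 48.8 : 100.0 : 89.6 : 29.7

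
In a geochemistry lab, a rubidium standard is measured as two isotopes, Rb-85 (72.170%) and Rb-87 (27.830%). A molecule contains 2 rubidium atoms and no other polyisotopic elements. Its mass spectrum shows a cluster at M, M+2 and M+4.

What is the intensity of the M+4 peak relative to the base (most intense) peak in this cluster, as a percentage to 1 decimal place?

Binomial terms of (0.72170 + 0.27830)^2: M 0.5209, M+2 0.4017, M+4 0.0775 → M is the base peak.
P(M) = C(2,0) × 0.72170^2 × 0.27830^0 = 1 × 0.52085089 × 1.0000 = 0.520851 (base)
P(M+4) = C(2,2) × 0.72170^0 × 0.27830^2 = 1 × 1.0000 × 0.07745089 = 0.077451
Relative intensity = 0.077451 / 0.520851 × 100 = 14.9

14.9%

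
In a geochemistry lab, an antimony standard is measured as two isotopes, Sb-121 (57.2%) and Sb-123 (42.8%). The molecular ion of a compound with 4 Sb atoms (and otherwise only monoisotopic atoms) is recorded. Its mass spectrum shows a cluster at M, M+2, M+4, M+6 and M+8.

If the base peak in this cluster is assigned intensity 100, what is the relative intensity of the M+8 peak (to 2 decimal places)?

(0.572 + 0.428)^4 gives M 0.1070, M+2 0.3204, M+4 0.3596, M+6 0.1794, M+8 0.0336; the largest is M+4.
P(M+4) = C(4,2) × 0.572^2 × 0.428^2 = 6 × 0.327184 × 0.183184 = 0.359609 (base)
P(M+8) = C(4,4) × 0.572^0 × 0.428^4 = 1 × 1.0000 × 0.03355638 = 0.033556
Relative intensity = 0.033556 / 0.359609 × 100 = 9.33

9.33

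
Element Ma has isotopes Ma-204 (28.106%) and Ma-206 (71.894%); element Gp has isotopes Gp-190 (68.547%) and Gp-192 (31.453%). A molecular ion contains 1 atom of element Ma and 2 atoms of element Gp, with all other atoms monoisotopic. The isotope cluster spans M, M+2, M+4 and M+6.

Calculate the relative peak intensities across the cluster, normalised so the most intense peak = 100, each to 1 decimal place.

Element Ma pattern (n=1): 0.28106 : 0.71894
Element Gp pattern (n=2): 0.46986912 : 0.43120176 : 0.09892912
Convolve the two distributions (both contribute in 2-u steps):
  M: 0.28106×0.46986912 = 0.132061
  M+2: 0.28106×0.43120176 + 0.71894×0.46986912 = 0.459001
  M+4: 0.28106×0.09892912 + 0.71894×0.43120176 = 0.337813
  M+6: 0.71894×0.09892912 = 0.071124
Scale to base peak (0.459001) = 100: 28.8 : 100.0 : 73.6 : 15.5

28.8 : 100.0 : 73.6 : 15.5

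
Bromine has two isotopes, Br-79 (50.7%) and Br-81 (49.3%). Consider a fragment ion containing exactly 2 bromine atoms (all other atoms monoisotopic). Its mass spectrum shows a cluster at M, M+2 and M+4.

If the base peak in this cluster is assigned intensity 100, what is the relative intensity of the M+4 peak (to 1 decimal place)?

48.6

(0.507 + 0.493)^2 gives M 0.2570, M+2 0.4999, M+4 0.2430; the largest is M+2.
P(M+2) = C(2,1) × 0.507^1 × 0.493^1 = 2 × 0.5070 × 0.4930 = 0.499902 (base)
P(M+4) = C(2,2) × 0.507^0 × 0.493^2 = 1 × 1.0000 × 0.243049 = 0.243049
Relative intensity = 0.243049 / 0.499902 × 100 = 48.6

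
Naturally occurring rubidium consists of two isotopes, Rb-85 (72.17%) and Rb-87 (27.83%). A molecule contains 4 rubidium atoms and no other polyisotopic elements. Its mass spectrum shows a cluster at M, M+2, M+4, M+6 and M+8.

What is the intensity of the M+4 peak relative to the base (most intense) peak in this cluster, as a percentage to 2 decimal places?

57.84%

(0.7217 + 0.2783)^4 gives M 0.2713, M+2 0.4184, M+4 0.2420, M+6 0.0622, M+8 0.0060; the largest is M+2.
P(M+2) = C(4,1) × 0.7217^3 × 0.2783^1 = 4 × 0.37589809 × 0.2783 = 0.418450 (base)
P(M+4) = C(4,2) × 0.7217^2 × 0.2783^2 = 6 × 0.52085089 × 0.07745089 = 0.242042
Relative intensity = 0.242042 / 0.418450 × 100 = 57.84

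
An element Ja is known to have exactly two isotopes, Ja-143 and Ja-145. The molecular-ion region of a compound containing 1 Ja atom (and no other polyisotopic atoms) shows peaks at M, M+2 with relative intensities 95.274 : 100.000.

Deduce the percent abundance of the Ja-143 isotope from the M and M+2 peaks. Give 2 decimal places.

Write p for the Ja-143 fraction. I(M+2)/I(M) = [C(1,1)·p^0·(1−p)] / p^1 = 1·(1−p)/p = 100.000/95.274 = 1.0496
(1−p)/p = 1.0496/1 = 1.0496  ⇒  p = 1/(1 + 1.0496) = 0.4879
Ja-143: 48.79%, Ja-145: 51.21%.

48.79%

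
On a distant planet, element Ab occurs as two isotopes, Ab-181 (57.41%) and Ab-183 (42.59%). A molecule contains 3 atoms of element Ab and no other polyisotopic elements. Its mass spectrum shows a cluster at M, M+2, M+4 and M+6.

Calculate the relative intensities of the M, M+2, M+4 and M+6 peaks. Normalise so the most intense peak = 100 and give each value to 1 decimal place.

Each Ab atom is independently Ab-181 (p = 0.5741) or Ab-183 (q = 0.4259); the cluster is the binomial expansion (p + q)^3.
P(M) = 0.5741^3 = 0.189218
P(M+2) = 3 × 0.5741^2 × 0.4259^1 = 0.421118
P(M+4) = 3 × 0.5741^1 × 0.4259^2 = 0.312409
P(M+6) = 0.4259^3 = 0.077254
The M+2 peak is largest (0.421118); scaling to 100 gives 44.9 : 100.0 : 74.2 : 18.3.

44.9 : 100.0 : 74.2 : 18.3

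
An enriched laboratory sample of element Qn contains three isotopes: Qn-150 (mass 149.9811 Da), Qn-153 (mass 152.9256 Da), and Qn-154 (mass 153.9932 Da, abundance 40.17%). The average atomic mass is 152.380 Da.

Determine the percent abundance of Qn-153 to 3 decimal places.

26.736%

The remaining 59.83% is split between Qn-150 (fraction x) and Qn-153 (fraction 0.5983 − x).
Substituting: 149.9811x + 152.9256(0.5983 − x) = 90.52093156
(149.9811 − 152.9256)x = -0.97445492  ⇒  x = 0.33094, y = 0.26736
Qn-150: 33.094%, Qn-153: 26.736%.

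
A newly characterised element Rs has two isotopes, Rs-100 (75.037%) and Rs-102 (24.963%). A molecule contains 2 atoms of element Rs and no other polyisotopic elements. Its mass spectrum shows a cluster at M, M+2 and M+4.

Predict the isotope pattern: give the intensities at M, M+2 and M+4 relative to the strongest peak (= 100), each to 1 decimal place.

Each Rs atom is independently Rs-100 (p = 0.75037) or Rs-102 (q = 0.24963); the cluster is the binomial expansion (p + q)^2.
P(M) = 0.75037^2 = 0.563055
P(M+2) = 2 × 0.75037^1 × 0.24963^1 = 0.374630
P(M+4) = 0.24963^2 = 0.062315
The M peak is largest (0.563055); scaling to 100 gives 100.0 : 66.5 : 11.1.

100.0 : 66.5 : 11.1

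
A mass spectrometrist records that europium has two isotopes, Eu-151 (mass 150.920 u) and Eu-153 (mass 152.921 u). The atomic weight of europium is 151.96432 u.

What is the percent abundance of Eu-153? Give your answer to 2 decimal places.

52.19%

Let x be the fractional abundance of Eu-151; then Eu-153 has abundance 1 − x.
150.920·x + 152.921·(1 − x) = 151.96432
(150.920 − 152.921)·x = 151.96432 − 152.921
x = -0.95668 / -2.001 = 0.47810 → 47.81% Eu-151, 52.19% Eu-153.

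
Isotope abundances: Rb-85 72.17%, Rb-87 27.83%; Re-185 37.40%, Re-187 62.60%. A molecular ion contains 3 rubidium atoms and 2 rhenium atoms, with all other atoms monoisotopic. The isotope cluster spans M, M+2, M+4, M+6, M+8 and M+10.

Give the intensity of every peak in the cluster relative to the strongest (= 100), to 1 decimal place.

14.0 : 63.3 : 100.0 : 67.3 : 20.2 : 2.3

Rubidium pattern (n=3): 0.37589809 : 0.43485841 : 0.16768892 : 0.02155458
Rhenium pattern (n=2): 0.139876 : 0.468248 : 0.391876
Convolve the two distributions (both contribute in 2-u steps):
  M: 0.37589809×0.139876 = 0.052579
  M+2: 0.37589809×0.468248 + 0.43485841×0.139876 = 0.236840
  M+4: 0.37589809×0.391876 + 0.43485841×0.468248 + 0.16768892×0.139876 = 0.374383
  M+6: 0.43485841×0.391876 + 0.16768892×0.468248 + 0.02155458×0.139876 = 0.251946
  M+8: 0.16768892×0.391876 + 0.02155458×0.468248 = 0.075806
  M+10: 0.02155458×0.391876 = 0.008447
Scale to base peak (0.374383) = 100: 14.0 : 63.3 : 100.0 : 67.3 : 20.2 : 2.3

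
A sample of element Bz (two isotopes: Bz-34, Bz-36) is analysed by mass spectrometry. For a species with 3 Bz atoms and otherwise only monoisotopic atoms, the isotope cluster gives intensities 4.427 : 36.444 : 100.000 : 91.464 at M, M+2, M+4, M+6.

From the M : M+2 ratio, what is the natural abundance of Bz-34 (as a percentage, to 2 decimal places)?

Let p = fractional abundance of Bz-34. I(M+2)/I(M) = [C(3,1)·p^2·(1−p)] / p^3 = 3·(1−p)/p = 36.444/4.427 = 8.2322
(1−p)/p = 8.2322/3 = 2.7441  ⇒  p = 1/(1 + 2.7441) = 0.2671
Bz-34: 26.71%, Bz-36: 73.29%.

26.71%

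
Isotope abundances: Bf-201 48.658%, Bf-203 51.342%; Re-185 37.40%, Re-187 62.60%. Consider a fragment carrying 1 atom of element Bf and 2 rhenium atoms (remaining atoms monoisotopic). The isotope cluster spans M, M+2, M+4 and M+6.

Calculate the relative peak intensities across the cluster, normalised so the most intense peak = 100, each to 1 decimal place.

15.8 : 69.5 : 100.0 : 46.7

Element Bf pattern (n=1): 0.48658 : 0.51342
Rhenium pattern (n=2): 0.139876 : 0.468248 : 0.391876
Convolve the two distributions (both contribute in 2-u steps):
  M: 0.48658×0.139876 = 0.068061
  M+2: 0.48658×0.468248 + 0.51342×0.139876 = 0.299655
  M+4: 0.48658×0.391876 + 0.51342×0.468248 = 0.431087
  M+6: 0.51342×0.391876 = 0.201197
Scale to base peak (0.431087) = 100: 15.8 : 69.5 : 100.0 : 46.7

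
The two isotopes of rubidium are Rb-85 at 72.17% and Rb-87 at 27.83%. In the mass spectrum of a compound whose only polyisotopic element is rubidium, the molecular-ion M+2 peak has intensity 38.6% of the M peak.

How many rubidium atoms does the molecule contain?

1

With n Rb atoms, P(M+2)/P(M) = C(n,1)·p^(n−1)q / p^n = n·q/p = n · 0.2783/0.7217.
n = 0.386 × 0.7217/0.2783 = 1.00 ≈ 1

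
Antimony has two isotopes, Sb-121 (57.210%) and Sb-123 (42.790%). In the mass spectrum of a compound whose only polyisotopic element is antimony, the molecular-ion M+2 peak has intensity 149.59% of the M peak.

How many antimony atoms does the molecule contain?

The M+2/M ratio from n Sb atoms is n · q/p = n · 0.42790/0.57210.
n = 1.4959 × 0.57210/0.42790 = 2.00 ≈ 2

2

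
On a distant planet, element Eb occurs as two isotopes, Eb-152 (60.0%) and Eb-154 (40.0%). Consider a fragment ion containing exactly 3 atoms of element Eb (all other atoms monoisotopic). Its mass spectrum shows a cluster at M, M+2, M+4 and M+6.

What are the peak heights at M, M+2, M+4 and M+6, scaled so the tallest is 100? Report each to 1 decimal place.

50.0 : 100.0 : 66.7 : 14.8

The 3 Eb atoms are independent, so intensities follow the terms of (0.600 + 0.400)^3.
P(M) = 0.600^3 = 0.216000
P(M+2) = 3 × 0.600^2 × 0.400^1 = 0.432000
P(M+4) = 3 × 0.600^1 × 0.400^2 = 0.288000
P(M+6) = 0.400^3 = 0.064000
The M+2 peak is largest (0.432000); scaling to 100 gives 50.0 : 100.0 : 66.7 : 14.8.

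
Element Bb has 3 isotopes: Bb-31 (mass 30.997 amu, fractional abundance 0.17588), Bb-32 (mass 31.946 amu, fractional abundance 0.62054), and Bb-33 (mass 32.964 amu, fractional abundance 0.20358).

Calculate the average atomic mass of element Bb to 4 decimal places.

Weight each isotope mass by its fractional abundance: 0.17588 × 30.997 + 0.62054 × 31.946 + 0.20358 × 32.964
= 5.45175 + 19.82377 + 6.71081 = 31.98633 amu

31.9863 amu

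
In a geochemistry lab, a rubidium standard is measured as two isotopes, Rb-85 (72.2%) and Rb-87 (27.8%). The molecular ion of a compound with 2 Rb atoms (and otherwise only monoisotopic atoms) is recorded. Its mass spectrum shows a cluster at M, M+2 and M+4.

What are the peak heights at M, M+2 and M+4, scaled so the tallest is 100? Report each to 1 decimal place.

Expanding (0.722 + 0.278)^2:
P(M) = 0.722^2 = 0.521284
P(M+2) = 2 × 0.722^1 × 0.278^1 = 0.401432
P(M+4) = 0.278^2 = 0.077284
The M peak is largest (0.521284); scaling to 100 gives 100.0 : 77.0 : 14.8.

100.0 : 77.0 : 14.8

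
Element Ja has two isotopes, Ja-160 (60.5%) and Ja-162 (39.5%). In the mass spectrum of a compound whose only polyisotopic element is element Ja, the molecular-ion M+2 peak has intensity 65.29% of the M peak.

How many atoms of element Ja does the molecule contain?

For n independent Ja atoms, I(M+2)/I(M) = n · (abundance Ja-162) / (abundance Ja-160) = n · 0.395/0.605.
n = 0.6529 × 0.605/0.395 = 1.00 ≈ 1

1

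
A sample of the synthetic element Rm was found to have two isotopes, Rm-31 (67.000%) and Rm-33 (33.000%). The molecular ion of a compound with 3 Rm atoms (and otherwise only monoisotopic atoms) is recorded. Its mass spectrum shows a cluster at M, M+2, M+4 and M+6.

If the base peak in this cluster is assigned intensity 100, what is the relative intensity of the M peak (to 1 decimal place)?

Term probabilities: M 0.3008, M+2 0.4444, M+4 0.2189, M+6 0.0359. Base peak = M+2.
P(M+2) = C(3,1) × 0.67000^2 × 0.33000^1 = 3 × 0.4489 × 0.3300 = 0.444411 (base)
P(M) = C(3,0) × 0.67000^3 × 0.33000^0 = 1 × 0.300763 × 1.0000 = 0.300763
Relative intensity = 0.300763 / 0.444411 × 100 = 67.7

67.7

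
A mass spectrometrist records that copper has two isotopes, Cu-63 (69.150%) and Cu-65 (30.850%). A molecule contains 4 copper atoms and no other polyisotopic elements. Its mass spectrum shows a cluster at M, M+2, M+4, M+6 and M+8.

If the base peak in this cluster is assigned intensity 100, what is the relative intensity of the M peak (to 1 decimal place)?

(0.69150 + 0.30850)^4 gives M 0.2286, M+2 0.4080, M+4 0.2731, M+6 0.0812, M+8 0.0091; the largest is M+2.
P(M+2) = C(4,1) × 0.69150^3 × 0.30850^1 = 4 × 0.33065611 × 0.3085 = 0.408030 (base)
P(M) = C(4,0) × 0.69150^4 × 0.30850^0 = 1 × 0.2286487 × 1.0000 = 0.228649
Relative intensity = 0.228649 / 0.408030 × 100 = 56.0

56.0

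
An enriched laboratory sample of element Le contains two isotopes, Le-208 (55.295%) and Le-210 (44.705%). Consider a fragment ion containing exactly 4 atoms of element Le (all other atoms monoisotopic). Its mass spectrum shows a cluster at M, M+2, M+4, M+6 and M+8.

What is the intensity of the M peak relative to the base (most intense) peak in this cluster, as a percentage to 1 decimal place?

25.5%

Term probabilities: M 0.0935, M+2 0.3023, M+4 0.3666, M+6 0.1976, M+8 0.0399. Base peak = M+4.
P(M+4) = C(4,2) × 0.55295^2 × 0.44705^2 = 6 × 0.3057537 × 0.1998537 = 0.366636 (base)
P(M) = C(4,0) × 0.55295^4 × 0.44705^0 = 1 × 0.09348533 × 1.0000 = 0.093485
Relative intensity = 0.093485 / 0.366636 × 100 = 25.5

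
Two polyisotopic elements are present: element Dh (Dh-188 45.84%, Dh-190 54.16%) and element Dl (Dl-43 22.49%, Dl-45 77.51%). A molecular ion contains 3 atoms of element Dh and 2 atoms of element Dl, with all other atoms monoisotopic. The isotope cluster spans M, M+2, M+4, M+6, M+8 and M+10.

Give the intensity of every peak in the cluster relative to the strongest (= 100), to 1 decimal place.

Element Dh pattern (n=3): 0.09632385 : 0.34142013 : 0.40338819 : 0.15886783
Element Dl pattern (n=2): 0.05058001 : 0.34863998 : 0.60078001
Convolve the two distributions (both contribute in 2-u steps):
  M: 0.09632385×0.05058001 = 0.004872
  M+2: 0.09632385×0.34863998 + 0.34142013×0.05058001 = 0.050851
  M+4: 0.09632385×0.60078001 + 0.34142013×0.34863998 + 0.40338819×0.05058001 = 0.197306
  M+6: 0.34142013×0.60078001 + 0.40338819×0.34863998 + 0.15886783×0.05058001 = 0.353791
  M+8: 0.40338819×0.60078001 + 0.15886783×0.34863998 = 0.297735
  M+10: 0.15886783×0.60078001 = 0.095445
Scale to base peak (0.353791) = 100: 1.4 : 14.4 : 55.8 : 100.0 : 84.2 : 27.0

1.4 : 14.4 : 55.8 : 100.0 : 84.2 : 27.0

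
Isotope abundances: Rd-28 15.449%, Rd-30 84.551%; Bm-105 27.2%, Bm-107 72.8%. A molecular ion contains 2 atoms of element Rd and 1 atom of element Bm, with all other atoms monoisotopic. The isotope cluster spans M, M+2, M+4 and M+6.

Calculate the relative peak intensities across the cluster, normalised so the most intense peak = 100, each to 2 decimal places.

1.25 : 16.99 : 73.91 : 100.00

Element Rd pattern (n=2): 0.02386716 : 0.26124568 : 0.71488716
Element Bm pattern (n=1): 0.2720 : 0.7280
Convolve the two distributions (both contribute in 2-u steps):
  M: 0.02386716×0.2720 = 0.006492
  M+2: 0.02386716×0.7280 + 0.26124568×0.2720 = 0.088434
  M+4: 0.26124568×0.7280 + 0.71488716×0.2720 = 0.384636
  M+6: 0.71488716×0.7280 = 0.520438
Scale to base peak (0.520438) = 100: 1.25 : 16.99 : 73.91 : 100.00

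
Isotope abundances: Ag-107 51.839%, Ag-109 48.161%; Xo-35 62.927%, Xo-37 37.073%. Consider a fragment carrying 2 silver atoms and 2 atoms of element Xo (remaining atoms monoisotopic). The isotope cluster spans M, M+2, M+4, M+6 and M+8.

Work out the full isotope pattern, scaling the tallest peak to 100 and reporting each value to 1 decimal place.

Silver pattern (n=2): 0.26872819 : 0.49932362 : 0.23194819
Element Xo pattern (n=2): 0.39598073 : 0.46657853 : 0.13744073
Convolve the two distributions (both contribute in 2-u steps):
  M: 0.26872819×0.39598073 = 0.106411
  M+2: 0.26872819×0.46657853 + 0.49932362×0.39598073 = 0.323105
  M+4: 0.26872819×0.13744073 + 0.49932362×0.46657853 + 0.23194819×0.39598073 = 0.361755
  M+6: 0.49932362×0.13744073 + 0.23194819×0.46657853 = 0.176849
  M+8: 0.23194819×0.13744073 = 0.031879
Scale to base peak (0.361755) = 100: 29.4 : 89.3 : 100.0 : 48.9 : 8.8

29.4 : 89.3 : 100.0 : 48.9 : 8.8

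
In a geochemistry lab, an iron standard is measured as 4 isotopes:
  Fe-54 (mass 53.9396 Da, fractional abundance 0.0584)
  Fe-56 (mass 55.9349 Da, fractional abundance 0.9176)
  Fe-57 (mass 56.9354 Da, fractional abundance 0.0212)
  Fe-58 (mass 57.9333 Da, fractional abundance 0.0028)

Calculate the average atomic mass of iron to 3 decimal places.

Weight each isotope mass by its fractional abundance: 0.0584 × 53.9396 + 0.9176 × 55.9349 + 0.0212 × 56.9354 + 0.0028 × 57.9333
= 3.15007 + 51.32586 + 1.20703 + 0.16221 = 55.84517 Da

55.845 Da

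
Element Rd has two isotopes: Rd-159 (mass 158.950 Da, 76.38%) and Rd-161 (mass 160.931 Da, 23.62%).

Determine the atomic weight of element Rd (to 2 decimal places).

The abundance-weighted mean is 0.7638 × 158.950 + 0.2362 × 160.931
= 121.4060 + 38.0119 = 159.4179 Da

159.42 Da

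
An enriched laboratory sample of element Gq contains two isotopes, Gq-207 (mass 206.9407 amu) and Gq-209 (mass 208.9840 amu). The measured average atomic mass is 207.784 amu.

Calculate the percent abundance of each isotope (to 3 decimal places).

Gq-207: 58.729%, Gq-209: 41.271%

With x = fraction of Gq-207 (so Gq-209 is 1 − x):
206.9407·x + 208.9840·(1 − x) = 207.784
(206.9407 − 208.9840)·x = 207.784 − 208.9840
x = -1.2000 / -2.0433 = 0.58729 → 58.729% Gq-207, 41.271% Gq-209.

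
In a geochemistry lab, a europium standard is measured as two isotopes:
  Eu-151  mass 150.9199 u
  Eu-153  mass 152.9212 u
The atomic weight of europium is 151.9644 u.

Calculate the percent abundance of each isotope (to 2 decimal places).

Eu-151: 47.81%, Eu-153: 52.19%

Writing the weighted mean with unknown fraction x of Eu-151:
150.9199·x + 152.9212·(1 − x) = 151.9644
(150.9199 − 152.9212)·x = 151.9644 − 152.9212
x = -0.9568 / -2.0013 = 0.47809 → 47.81% Eu-151, 52.19% Eu-153.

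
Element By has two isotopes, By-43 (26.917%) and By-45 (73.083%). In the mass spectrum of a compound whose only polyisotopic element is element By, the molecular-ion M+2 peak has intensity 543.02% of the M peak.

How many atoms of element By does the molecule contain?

The M+2/M ratio from n By atoms is n · q/p = n · 0.73083/0.26917.
n = 5.4302 × 0.26917/0.73083 = 2.00 ≈ 2

2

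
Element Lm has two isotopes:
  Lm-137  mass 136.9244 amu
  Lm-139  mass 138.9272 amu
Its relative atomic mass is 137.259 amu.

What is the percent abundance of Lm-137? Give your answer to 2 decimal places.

Writing the weighted mean with unknown fraction x of Lm-137:
136.9244·x + 138.9272·(1 − x) = 137.259
(136.9244 − 138.9272)·x = 137.259 − 138.9272
x = -1.6682 / -2.0028 = 0.83293 → 83.29% Lm-137, 16.71% Lm-139.

83.29%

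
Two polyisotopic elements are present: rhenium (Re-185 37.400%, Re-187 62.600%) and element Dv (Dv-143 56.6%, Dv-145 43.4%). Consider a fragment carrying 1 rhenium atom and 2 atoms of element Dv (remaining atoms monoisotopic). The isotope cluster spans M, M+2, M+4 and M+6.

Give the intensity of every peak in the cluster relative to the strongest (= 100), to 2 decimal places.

Rhenium pattern (n=1): 0.3740 : 0.6260
Element Dv pattern (n=2): 0.320356 : 0.491288 : 0.188356
Convolve the two distributions (both contribute in 2-u steps):
  M: 0.3740×0.320356 = 0.119813
  M+2: 0.3740×0.491288 + 0.6260×0.320356 = 0.384285
  M+4: 0.3740×0.188356 + 0.6260×0.491288 = 0.377991
  M+6: 0.6260×0.188356 = 0.117911
Scale to base peak (0.384285) = 100: 31.18 : 100.00 : 98.36 : 30.68

31.18 : 100.00 : 98.36 : 30.68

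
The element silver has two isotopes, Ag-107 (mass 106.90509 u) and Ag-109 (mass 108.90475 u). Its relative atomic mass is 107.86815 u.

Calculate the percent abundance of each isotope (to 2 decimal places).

With x = fraction of Ag-107 (so Ag-109 is 1 − x):
106.90509·x + 108.90475·(1 − x) = 107.86815
(106.90509 − 108.90475)·x = 107.86815 − 108.90475
x = -1.03660 / -1.99966 = 0.51839 → 51.84% Ag-107, 48.16% Ag-109.

Ag-107: 51.84%, Ag-109: 48.16%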